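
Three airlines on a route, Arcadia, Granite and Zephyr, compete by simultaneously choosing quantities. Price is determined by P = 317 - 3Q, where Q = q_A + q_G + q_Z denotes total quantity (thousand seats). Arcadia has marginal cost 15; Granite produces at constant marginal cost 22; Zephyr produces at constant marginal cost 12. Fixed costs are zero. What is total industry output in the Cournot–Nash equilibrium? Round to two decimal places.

Arcadia's profit: π_A = (317 - 3Q)q_A - (15q_A). Setting ∂π_A/∂q_A = 0: 302 - 6q_A - 3(q_G + q_Z) = 0.
Granite's profit: π_G = (317 - 3Q)q_G - (22q_G). Setting ∂π_G/∂q_G = 0: 295 - 6q_G - 3(q_A + q_Z) = 0.
Zephyr's first-order condition: 305 - 6q_Z - 3(q_A + q_G) = 0.
Adding the 3 first-order conditions: 902 − 12Q = 0, so Q = 451/6.
Back-substituting: q_A = (302 − 451/2)/3 = 51/2, q_G = (295 − 451/2)/3 = 139/6, q_Z = (305 − 451/2)/3 = 53/2.
Total output Q = 51/2 + 139/6 + 53/2 = 451/6.

75.17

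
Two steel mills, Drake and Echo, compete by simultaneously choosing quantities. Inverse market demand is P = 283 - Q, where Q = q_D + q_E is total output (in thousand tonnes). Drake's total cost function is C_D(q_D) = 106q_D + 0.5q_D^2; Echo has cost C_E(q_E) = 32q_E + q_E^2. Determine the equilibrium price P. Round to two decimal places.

Drake's profit: π_D = (283 - Q)q_D - (106q_D + (1/2)q_D²). Setting ∂π_D/∂q_D = 0: 177 - 3q_D - (q_E) = 0.
Echo's profit: π_E = (283 - Q)q_E - (32q_E + q_E²). Setting ∂π_E/∂q_E = 0: 251 - 4q_E - (q_D) = 0.
So q_D = (177 - q_E)/3 and q_E = (251 - q_D)/4.
Substituting one into the other gives q_D = 457/11 and q_E = 576/11.
Total output Q = 1033/11, so price P = 283 - 1033/11 = 189.0909.

189.09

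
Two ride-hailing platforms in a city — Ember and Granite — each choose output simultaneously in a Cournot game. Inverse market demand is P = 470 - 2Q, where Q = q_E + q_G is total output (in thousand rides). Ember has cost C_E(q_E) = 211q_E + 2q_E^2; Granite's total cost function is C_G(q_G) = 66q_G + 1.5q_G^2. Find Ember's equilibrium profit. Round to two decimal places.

Ember's profit: π_E = (470 - 2Q)q_E - (211q_E + 2q_E²). Setting ∂π_E/∂q_E = 0: 259 - 8q_E - 2(q_G) = 0.
Granite's profit: π_G = (470 - 2Q)q_G - (66q_G + (3/2)q_G²). Setting ∂π_G/∂q_G = 0: 404 - 7q_G - 2(q_E) = 0.
Rearranging gives the reaction functions q_E = (259 - 2q_G)/8 and q_G = (404 - 2q_E)/7.
Substituting one into the other gives q_E = 1005/52 and q_G = 1357/26.
Price P = 470 - 2·71.5192 = 326.9615.
Ember's profit: 326.9615·(1005/52) - 211·(1005/52) - 2(1005/52)² = 1494.1198.

1494.12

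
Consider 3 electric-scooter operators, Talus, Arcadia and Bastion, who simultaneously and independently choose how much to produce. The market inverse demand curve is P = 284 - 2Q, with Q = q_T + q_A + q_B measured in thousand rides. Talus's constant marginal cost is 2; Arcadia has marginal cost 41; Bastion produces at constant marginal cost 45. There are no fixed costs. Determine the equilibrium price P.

93

Talus's profit: π_T = (284 - 2Q)q_T - (2q_T). Setting ∂π_T/∂q_T = 0: 282 - 4q_T - 2(q_A + q_B) = 0.
Arcadia's profit: π_A = (284 - 2Q)q_A - (41q_A). Setting ∂π_A/∂q_A = 0: 243 - 4q_A - 2(q_T + q_B) = 0.
Bastion's first-order condition: 239 - 4q_B - 2(q_T + q_A) = 0.
Adding the 3 first-order conditions: 764 − 8Q = 0, so Q = 191/2.
Back-substituting: q_T = (282 − 191)/2 = 91/2, q_A = (243 − 191)/2 = 26, q_B = (239 − 191)/2 = 24.
Total output Q = 191/2, so price P = 284 - 2·(191/2) = 93.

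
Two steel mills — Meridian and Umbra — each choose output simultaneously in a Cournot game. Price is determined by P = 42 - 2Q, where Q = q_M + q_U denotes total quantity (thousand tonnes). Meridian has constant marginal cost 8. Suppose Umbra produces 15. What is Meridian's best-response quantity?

1

With the rival's output fixed at 15, Meridian's profit is π_M = (42 - 2·15 - 2q_M)q_M - (8q_M) = (12 - 2q_M)q_M - (8q_M).
∂π_M/∂q_M = 4 - 4q_M = 0, so q_M = 1.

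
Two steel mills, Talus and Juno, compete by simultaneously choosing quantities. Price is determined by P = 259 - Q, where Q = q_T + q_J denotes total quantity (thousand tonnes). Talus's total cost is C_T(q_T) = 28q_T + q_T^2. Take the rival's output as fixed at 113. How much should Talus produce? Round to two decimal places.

With the rival's output fixed at 113, Talus's profit is π_T = (259 - 113 - q_T)q_T - (28q_T + q_T²) = (146 - q_T)q_T - (28q_T + q_T²).
∂π_T/∂q_T = 118 - 4q_T = 0, so q_T = 59/2.

29.50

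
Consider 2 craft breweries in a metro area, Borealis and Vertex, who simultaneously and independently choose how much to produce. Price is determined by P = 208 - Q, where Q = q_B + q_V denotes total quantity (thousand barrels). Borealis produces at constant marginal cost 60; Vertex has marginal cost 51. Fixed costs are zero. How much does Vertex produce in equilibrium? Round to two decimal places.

55.33

Borealis's profit: π_B = (208 - Q)q_B - (60q_B). Setting ∂π_B/∂q_B = 0: 148 - 2q_B - (q_V) = 0.
Vertex's first-order condition: 157 - 2q_V - (q_B) = 0.
Rearranging gives the reaction functions q_B = (148 - q_V)/2 and q_V = (157 - q_B)/2.
Solving the pair: q_B = 139/3, q_V = 166/3.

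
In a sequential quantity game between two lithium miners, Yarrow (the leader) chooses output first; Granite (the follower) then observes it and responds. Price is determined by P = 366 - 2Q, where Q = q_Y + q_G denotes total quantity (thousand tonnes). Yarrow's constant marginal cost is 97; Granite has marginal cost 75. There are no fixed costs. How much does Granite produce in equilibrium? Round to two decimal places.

41.88

The follower Granite best-responds to any q_Y: π_G = (366 - 2Q)q_G - 75q_G.
Follower FOC: 291 - 2q_Y - 4q_G = 0, so q_G(q_Y) = (291 - 2q_Y)/4.
Yarrow substitutes q_G(q_Y) into its own profit: π_Y = q_Y(366 - 2q_Y - (291 - 2q_Y)/2) - 97q_Y = (441/2 - q_Y)q_Y - 97q_Y.
Maximising: ∂π_Y/∂q_Y = 247/2 - 2q_Y = 0, giving q_Y = 247/4.
Then q_G = (291 - 2·(247/4))/4 = 335/8.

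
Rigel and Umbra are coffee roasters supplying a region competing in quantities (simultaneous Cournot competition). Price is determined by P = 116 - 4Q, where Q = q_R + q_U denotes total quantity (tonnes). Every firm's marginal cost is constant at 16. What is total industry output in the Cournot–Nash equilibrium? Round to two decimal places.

A representative firm's profit is π_i = q_i(116 - 4Q) - 16q_i.
First-order condition (treating rivals' output as given): 100 - 8q_i - 4q_j = 0.
With identical firms every q_j equals q_i, so q_j = q_i and 100 = 12q_i, giving q_i = 25/3.
Total output Q = 25/3 + 25/3 = 50/3.

16.67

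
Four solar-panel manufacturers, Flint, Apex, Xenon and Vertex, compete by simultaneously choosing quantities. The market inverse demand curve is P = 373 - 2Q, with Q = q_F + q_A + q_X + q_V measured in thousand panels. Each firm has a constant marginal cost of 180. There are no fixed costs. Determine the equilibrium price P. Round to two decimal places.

218.60

A representative firm's profit is π_i = q_i(373 - 2Q) - 180q_i.
First-order condition (treating rivals' output as given): 193 - 4q_i - 2·Σ_{j≠i} q_j = 0.
By symmetry each firm produces the same amount; substituting Σ_{j≠i} q_j = 3q_i yields q_i = 193/10.
Total output Q = 386/5, so price P = 373 - 2·(386/5) = 1093/5.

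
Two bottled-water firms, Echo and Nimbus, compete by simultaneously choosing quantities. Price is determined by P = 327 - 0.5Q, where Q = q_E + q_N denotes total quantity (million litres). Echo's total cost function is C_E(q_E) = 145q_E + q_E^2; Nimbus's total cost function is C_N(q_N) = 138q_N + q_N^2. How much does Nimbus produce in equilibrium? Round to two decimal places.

Echo's profit: π_E = (327 - 0.5Q)q_E - (145q_E + q_E²). Setting ∂π_E/∂q_E = 0: 182 - 3q_E - (1/2)(q_N) = 0.
Nimbus's profit: π_N = (327 - 0.5Q)q_N - (138q_N + q_N²). Setting ∂π_N/∂q_N = 0: 189 - 3q_N - (1/2)(q_E) = 0.
So q_E = (182 - (1/2)q_N)/3 and q_N = (189 - (1/2)q_E)/3.
Solving the pair: q_E = 258/5, q_N = 272/5.

54.40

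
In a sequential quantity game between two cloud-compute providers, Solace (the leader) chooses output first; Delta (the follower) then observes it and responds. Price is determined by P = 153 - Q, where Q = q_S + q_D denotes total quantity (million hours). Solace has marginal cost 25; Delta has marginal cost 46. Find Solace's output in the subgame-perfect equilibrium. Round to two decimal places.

74.50

Solve by backward induction. Given q_S, the follower Delta maximises π_D = (153 - q_S - q_D)q_D - 46q_D.
Setting the follower's marginal profit to zero, 107 - q_S - 2q_D = 0, i.e. q_D = (107 - q_S)/2.
The leader anticipates this reaction. Substituting into P = 153 - Q gives P = 199/2 - (1/2)q_S, so π_S = (199/2 - (1/2)q_S)q_S - 25q_S.
Leader FOC: 149/2 - q_S = 0, so q_S = 149/2.
Then q_D = (107 - 149/2)/2 = 65/4.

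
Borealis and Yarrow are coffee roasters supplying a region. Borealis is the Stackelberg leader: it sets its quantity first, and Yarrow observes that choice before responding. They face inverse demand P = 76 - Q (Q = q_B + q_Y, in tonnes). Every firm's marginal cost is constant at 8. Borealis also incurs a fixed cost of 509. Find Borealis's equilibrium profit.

Solve by backward induction. Given q_B, the follower Yarrow maximises π_Y = (76 - q_B - q_Y)q_Y - 8q_Y.
Setting the follower's marginal profit to zero, 68 - q_B - 2q_Y = 0, i.e. q_Y = (68 - q_B)/2.
Borealis substitutes q_Y(q_B) into its own profit: π_B = q_B(76 - q_B - (68 - q_B)/2) - 8q_B = (42 - (1/2)q_B)q_B - 8q_B.
Maximising: ∂π_B/∂q_B = 34 - q_B = 0, giving q_B = 34.
Then q_Y = (68 - 34)/2 = 17.
Price P = 76 - 51 = 25.
Borealis's profit: (25 - 8)·34 - 509 = 69.

69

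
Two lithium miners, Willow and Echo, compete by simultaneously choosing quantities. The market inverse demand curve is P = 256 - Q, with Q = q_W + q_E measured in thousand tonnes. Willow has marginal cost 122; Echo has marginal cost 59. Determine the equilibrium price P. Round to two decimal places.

Willow's profit: π_W = (256 - Q)q_W - (122q_W). Setting ∂π_W/∂q_W = 0: 134 - 2q_W - (q_E) = 0.
Echo's profit: π_E = (256 - Q)q_E - (59q_E). Setting ∂π_E/∂q_E = 0: 197 - 2q_E - (q_W) = 0.
So q_W = (134 - q_E)/2 and q_E = (197 - q_W)/2.
Substituting one into the other gives q_W = 71/3 and q_E = 260/3.
Total output Q = 331/3, so price P = 256 - 331/3 = 437/3.

145.67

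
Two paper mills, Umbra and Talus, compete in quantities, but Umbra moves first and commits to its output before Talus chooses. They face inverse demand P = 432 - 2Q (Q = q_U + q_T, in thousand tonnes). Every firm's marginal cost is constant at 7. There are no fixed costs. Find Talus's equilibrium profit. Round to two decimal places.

5644.53

Solve by backward induction. Given q_U, the follower Talus maximises π_T = (432 - 2q_U - 2q_T)q_T - 7q_T.
Follower FOC: 425 - 2q_U - 4q_T = 0, so q_T(q_U) = (425 - 2q_U)/4.
Umbra substitutes q_T(q_U) into its own profit: π_U = q_U(432 - 2q_U - (425 - 2q_U)/2) - 7q_U = (439/2 - q_U)q_U - 7q_U.
Maximising: ∂π_U/∂q_U = 425/2 - 2q_U = 0, giving q_U = 425/4.
Then q_T = (425 - 2·(425/4))/4 = 425/8.
Price P = 432 - 2·(1275/8) = 453/4.
Talus's profit: (453/4 - 7)·(425/8) = 5644.5313.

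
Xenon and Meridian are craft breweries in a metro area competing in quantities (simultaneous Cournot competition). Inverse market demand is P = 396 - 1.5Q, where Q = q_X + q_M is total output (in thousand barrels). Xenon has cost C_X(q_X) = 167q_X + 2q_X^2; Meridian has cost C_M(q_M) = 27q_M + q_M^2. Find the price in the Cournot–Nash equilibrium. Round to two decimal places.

Xenon's profit: π_X = (396 - 1.5Q)q_X - (167q_X + 2q_X²). Setting ∂π_X/∂q_X = 0: 229 - 7q_X - (3/2)(q_M) = 0.
Meridian's profit: π_M = (396 - 1.5Q)q_M - (27q_M + q_M²). Setting ∂π_M/∂q_M = 0: 369 - 5q_M - (3/2)(q_X) = 0.
So q_X = (229 - (3/2)q_M)/7 and q_M = (369 - (3/2)q_X)/5.
Solving the pair: q_X = 18.0611, q_M = 68.3817.
Total output Q = 86.4427, so price P = 396 - (3/2)·86.4427 = 266.3359.

266.34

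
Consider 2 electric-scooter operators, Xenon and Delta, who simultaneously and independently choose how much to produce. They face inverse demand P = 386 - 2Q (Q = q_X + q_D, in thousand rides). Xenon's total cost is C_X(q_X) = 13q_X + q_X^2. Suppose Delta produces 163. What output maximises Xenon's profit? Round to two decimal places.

With the rival's output fixed at 163, Xenon's profit is π_X = (386 - 2·163 - 2q_X)q_X - (13q_X + q_X²) = (60 - 2q_X)q_X - (13q_X + q_X²).
∂π_X/∂q_X = 47 - 6q_X = 0, so q_X = 47/6.

7.83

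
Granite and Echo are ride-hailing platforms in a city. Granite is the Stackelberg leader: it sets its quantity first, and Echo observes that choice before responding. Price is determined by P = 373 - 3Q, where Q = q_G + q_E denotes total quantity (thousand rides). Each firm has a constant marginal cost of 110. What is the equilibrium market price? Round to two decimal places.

The follower Echo best-responds to any q_G: π_E = (373 - 3Q)q_E - 110q_E.
Setting the follower's marginal profit to zero, 263 - 3q_G - 6q_E = 0, i.e. q_E = (263 - 3q_G)/6.
The leader anticipates this reaction. Substituting into P = 373 - 3Q gives P = 483/2 - (3/2)q_G, so π_G = (483/2 - (3/2)q_G)q_G - 110q_G.
The leader's first-order condition 263/2 - 3q_G = 0 yields q_G = 263/6.
Then q_E = (263 - 3·(263/6))/6 = 263/12.
Total output Q = 263/4, so price P = 373 - 3·(263/4) = 703/4.

175.75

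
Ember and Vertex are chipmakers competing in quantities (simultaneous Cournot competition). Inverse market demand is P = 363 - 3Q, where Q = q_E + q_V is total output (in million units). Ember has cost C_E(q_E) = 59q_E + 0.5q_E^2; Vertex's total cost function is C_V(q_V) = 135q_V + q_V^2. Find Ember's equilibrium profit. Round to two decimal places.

Ember's profit: π_E = (363 - 3Q)q_E - (59q_E + (1/2)q_E²). Setting ∂π_E/∂q_E = 0: 304 - 7q_E - 3(q_V) = 0.
Vertex's profit: π_V = (363 - 3Q)q_V - (135q_V + q_V²). Setting ∂π_V/∂q_V = 0: 228 - 8q_V - 3(q_E) = 0.
So q_E = (304 - 3q_V)/7 and q_V = (228 - 3q_E)/8.
Substituting one into the other gives q_E = 1748/47 and q_V = 684/47.
Price P = 363 - 3·51.7447 = 207.7660.
Ember's profit: 207.7660·(1748/47) - 59·(1748/47) - (1/2)(1748/47)² = 4841.2241.

4841.22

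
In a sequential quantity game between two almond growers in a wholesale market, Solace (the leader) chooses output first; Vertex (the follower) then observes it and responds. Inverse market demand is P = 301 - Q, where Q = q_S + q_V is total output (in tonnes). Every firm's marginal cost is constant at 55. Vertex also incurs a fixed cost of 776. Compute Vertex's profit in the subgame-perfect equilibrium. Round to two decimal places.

The follower Vertex best-responds to any q_S: π_V = (301 - Q)q_V - 55q_V.
Follower FOC: 246 - q_S - 2q_V = 0, so q_V(q_S) = (246 - q_S)/2.
Solace substitutes q_V(q_S) into its own profit: π_S = q_S(301 - q_S - (246 - q_S)/2) - 55q_S = (178 - (1/2)q_S)q_S - 55q_S.
The leader's first-order condition 123 - q_S = 0 yields q_S = 123.
Then q_V = (246 - 123)/2 = 123/2.
Price P = 301 - 369/2 = 233/2.
Vertex's profit: (233/2 - 55)·(123/2) - 776 = 3006.2500.

3006.25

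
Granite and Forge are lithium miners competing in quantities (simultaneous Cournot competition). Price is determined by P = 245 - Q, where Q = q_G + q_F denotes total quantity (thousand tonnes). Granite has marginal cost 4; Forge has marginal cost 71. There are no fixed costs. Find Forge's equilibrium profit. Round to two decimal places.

1272.11

Granite's profit: π_G = (245 - Q)q_G - (4q_G). Setting ∂π_G/∂q_G = 0: 241 - 2q_G - (q_F) = 0.
Forge's profit: π_F = (245 - Q)q_F - (71q_F). Setting ∂π_F/∂q_F = 0: 174 - 2q_F - (q_G) = 0.
Best responses: q_G = (241 - q_F)/2, q_F = (174 - q_G)/2.
Solving the pair: q_G = 308/3, q_F = 107/3.
Price P = 245 - 415/3 = 320/3.
Forge's profit: (320/3 - 71)·(107/3) = 1272.1111.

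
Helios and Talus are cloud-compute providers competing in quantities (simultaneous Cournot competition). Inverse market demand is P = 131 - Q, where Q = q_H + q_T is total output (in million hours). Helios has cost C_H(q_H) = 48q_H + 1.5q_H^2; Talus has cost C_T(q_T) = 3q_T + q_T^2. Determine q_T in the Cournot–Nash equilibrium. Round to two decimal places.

Helios's profit: π_H = (131 - Q)q_H - (48q_H + (3/2)q_H²). Setting ∂π_H/∂q_H = 0: 83 - 5q_H - (q_T) = 0.
Talus's profit: π_T = (131 - Q)q_T - (3q_T + q_T²). Setting ∂π_T/∂q_T = 0: 128 - 4q_T - (q_H) = 0.
So q_H = (83 - q_T)/5 and q_T = (128 - q_H)/4.
Substituting one into the other gives q_H = 204/19 and q_T = 557/19.

29.32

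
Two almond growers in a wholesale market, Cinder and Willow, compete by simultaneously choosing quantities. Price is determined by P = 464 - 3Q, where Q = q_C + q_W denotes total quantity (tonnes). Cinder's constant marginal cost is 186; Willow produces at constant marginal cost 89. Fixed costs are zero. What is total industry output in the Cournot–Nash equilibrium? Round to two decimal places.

Cinder's profit: π_C = (464 - 3Q)q_C - (186q_C). Setting ∂π_C/∂q_C = 0: 278 - 6q_C - 3(q_W) = 0.
Willow's first-order condition: 375 - 6q_W - 3(q_C) = 0.
Best responses: q_C = (278 - 3q_W)/6, q_W = (375 - 3q_C)/6.
Substituting one into the other gives q_C = 181/9 and q_W = 472/9.
Total output Q = 181/9 + 472/9 = 653/9.

72.56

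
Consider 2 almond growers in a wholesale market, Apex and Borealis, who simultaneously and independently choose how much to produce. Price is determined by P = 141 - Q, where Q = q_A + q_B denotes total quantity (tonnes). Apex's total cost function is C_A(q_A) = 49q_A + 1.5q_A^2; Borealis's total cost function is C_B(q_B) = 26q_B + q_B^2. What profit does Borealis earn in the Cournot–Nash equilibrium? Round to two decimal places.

1292.46

Apex's profit: π_A = (141 - Q)q_A - (49q_A + (3/2)q_A²). Setting ∂π_A/∂q_A = 0: 92 - 5q_A - (q_B) = 0.
Borealis's profit: π_B = (141 - Q)q_B - (26q_B + q_B²). Setting ∂π_B/∂q_B = 0: 115 - 4q_B - (q_A) = 0.
So q_A = (92 - q_B)/5 and q_B = (115 - q_A)/4.
Solving the pair: q_A = 253/19, q_B = 483/19.
Price P = 141 - 736/19 = 1943/19.
Borealis's profit: (1943/19)·(483/19) - 26·(483/19) - (483/19)² = 1292.4598.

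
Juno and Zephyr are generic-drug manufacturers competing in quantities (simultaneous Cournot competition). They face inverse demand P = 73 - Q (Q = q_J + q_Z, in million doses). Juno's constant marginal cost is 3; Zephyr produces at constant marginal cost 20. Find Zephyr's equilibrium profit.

144

Juno's profit: π_J = (73 - Q)q_J - (3q_J). Setting ∂π_J/∂q_J = 0: 70 - 2q_J - (q_Z) = 0.
Zephyr's first-order condition: 53 - 2q_Z - (q_J) = 0.
Best responses: q_J = (70 - q_Z)/2, q_Z = (53 - q_J)/2.
Solving the pair: q_J = 29, q_Z = 12.
Price P = 73 - 41 = 32.
Zephyr's profit: (32 - 20)·12 = 144.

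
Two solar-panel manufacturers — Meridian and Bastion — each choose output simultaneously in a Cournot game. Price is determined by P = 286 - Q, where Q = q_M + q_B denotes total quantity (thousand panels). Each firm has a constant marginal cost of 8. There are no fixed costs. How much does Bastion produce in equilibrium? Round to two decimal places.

92.67

A representative firm's profit is π_i = q_i(286 - Q) - 8q_i.
First-order condition (treating rivals' output as given): 278 - 2q_i - q_j = 0.
With identical firms every q_j equals q_i, so q_j = q_i and 278 = 3q_i, giving q_i = 278/3.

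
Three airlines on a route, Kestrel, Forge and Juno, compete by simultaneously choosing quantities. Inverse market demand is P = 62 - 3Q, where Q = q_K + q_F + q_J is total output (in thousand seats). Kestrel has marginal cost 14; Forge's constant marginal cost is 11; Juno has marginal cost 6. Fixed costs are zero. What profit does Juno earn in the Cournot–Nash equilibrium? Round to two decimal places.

99.19

Kestrel's profit: π_K = (62 - 3Q)q_K - (14q_K). Setting ∂π_K/∂q_K = 0: 48 - 6q_K - 3(q_F + q_J) = 0.
Forge's profit: π_F = (62 - 3Q)q_F - (11q_F). Setting ∂π_F/∂q_F = 0: 51 - 6q_F - 3(q_K + q_J) = 0.
Juno's first-order condition: 56 - 6q_J - 3(q_K + q_F) = 0.
Adding the 3 conditions: 155 − 6Q − 6Q = 0, i.e. Q = 155/12.
Back-substituting: q_K = (48 − 155/4)/3 = 37/12, q_F = (51 − 155/4)/3 = 49/12, q_J = (56 − 155/4)/3 = 23/4.
Price P = 62 - 3·(155/12) = 93/4.
Juno's profit: (93/4 - 6)·(23/4) = 1587/16.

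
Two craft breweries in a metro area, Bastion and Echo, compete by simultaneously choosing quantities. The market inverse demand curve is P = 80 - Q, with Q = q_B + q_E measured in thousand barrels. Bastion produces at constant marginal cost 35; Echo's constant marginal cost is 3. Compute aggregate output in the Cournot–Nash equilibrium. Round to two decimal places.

40.67

Bastion's profit: π_B = (80 - Q)q_B - (35q_B). Setting ∂π_B/∂q_B = 0: 45 - 2q_B - (q_E) = 0.
Echo's first-order condition: 77 - 2q_E - (q_B) = 0.
Best responses: q_B = (45 - q_E)/2, q_E = (77 - q_B)/2.
Solving the pair: q_B = 13/3, q_E = 109/3.
Total output Q = 13/3 + 109/3 = 122/3.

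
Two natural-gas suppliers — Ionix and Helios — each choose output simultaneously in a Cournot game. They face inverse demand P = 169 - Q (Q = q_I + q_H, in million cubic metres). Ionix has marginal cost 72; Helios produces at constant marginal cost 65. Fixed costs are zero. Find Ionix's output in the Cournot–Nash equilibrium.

Ionix's profit: π_I = (169 - Q)q_I - (72q_I). Setting ∂π_I/∂q_I = 0: 97 - 2q_I - (q_H) = 0.
Helios's first-order condition: 104 - 2q_H - (q_I) = 0.
Best responses: q_I = (97 - q_H)/2, q_H = (104 - q_I)/2.
Solving the pair: q_I = 30, q_H = 37.

30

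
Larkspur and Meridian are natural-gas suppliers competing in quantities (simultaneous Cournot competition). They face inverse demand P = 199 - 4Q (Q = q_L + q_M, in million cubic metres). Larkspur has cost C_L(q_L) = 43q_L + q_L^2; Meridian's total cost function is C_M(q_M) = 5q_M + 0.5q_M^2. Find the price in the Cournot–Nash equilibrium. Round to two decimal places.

Larkspur's profit: π_L = (199 - 4Q)q_L - (43q_L + q_L²). Setting ∂π_L/∂q_L = 0: 156 - 10q_L - 4(q_M) = 0.
Meridian's first-order condition: 194 - 9q_M - 4(q_L) = 0.
Best responses: q_L = (156 - 4q_M)/10, q_M = (194 - 4q_L)/9.
Solving the pair: q_L = 314/37, q_M = 658/37.
Total output Q = 972/37, so price P = 199 - 4·(972/37) = 93.9189.

93.92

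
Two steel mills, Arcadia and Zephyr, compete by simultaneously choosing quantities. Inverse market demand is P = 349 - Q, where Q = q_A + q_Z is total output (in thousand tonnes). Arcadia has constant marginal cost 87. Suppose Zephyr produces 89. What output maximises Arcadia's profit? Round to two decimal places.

86.50

With the rival's output fixed at 89, Arcadia's profit is π_A = (349 - 89 - q_A)q_A - (87q_A) = (260 - q_A)q_A - (87q_A).
∂π_A/∂q_A = 173 - 2q_A = 0, so q_A = 173/2.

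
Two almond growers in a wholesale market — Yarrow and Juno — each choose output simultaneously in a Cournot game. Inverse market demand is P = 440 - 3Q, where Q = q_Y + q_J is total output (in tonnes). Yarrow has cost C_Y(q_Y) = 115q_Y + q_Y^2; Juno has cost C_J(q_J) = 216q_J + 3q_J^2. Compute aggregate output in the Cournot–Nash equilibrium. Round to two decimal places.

46.49

Yarrow's profit: π_Y = (440 - 3Q)q_Y - (115q_Y + q_Y²). Setting ∂π_Y/∂q_Y = 0: 325 - 8q_Y - 3(q_J) = 0.
Juno's profit: π_J = (440 - 3Q)q_J - (216q_J + 3q_J²). Setting ∂π_J/∂q_J = 0: 224 - 12q_J - 3(q_Y) = 0.
Rearranging gives the reaction functions q_Y = (325 - 3q_J)/8 and q_J = (224 - 3q_Y)/12.
Substituting one into the other gives q_Y = 1076/29 and q_J = 817/87.
Total output Q = 1076/29 + 817/87 = 46.4943.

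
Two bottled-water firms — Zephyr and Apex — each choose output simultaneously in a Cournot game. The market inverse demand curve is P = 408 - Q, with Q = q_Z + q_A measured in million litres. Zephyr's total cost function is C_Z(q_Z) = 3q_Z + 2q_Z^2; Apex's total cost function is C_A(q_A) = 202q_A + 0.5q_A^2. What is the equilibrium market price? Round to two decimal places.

299.76

Zephyr's profit: π_Z = (408 - Q)q_Z - (3q_Z + 2q_Z²). Setting ∂π_Z/∂q_Z = 0: 405 - 6q_Z - (q_A) = 0.
Apex's profit: π_A = (408 - Q)q_A - (202q_A + (1/2)q_A²). Setting ∂π_A/∂q_A = 0: 206 - 3q_A - (q_Z) = 0.
Rearranging gives the reaction functions q_Z = (405 - q_A)/6 and q_A = (206 - q_Z)/3.
Solving the pair: q_Z = 1009/17, q_A = 831/17.
Total output Q = 1840/17, so price P = 408 - 1840/17 = 299.7647.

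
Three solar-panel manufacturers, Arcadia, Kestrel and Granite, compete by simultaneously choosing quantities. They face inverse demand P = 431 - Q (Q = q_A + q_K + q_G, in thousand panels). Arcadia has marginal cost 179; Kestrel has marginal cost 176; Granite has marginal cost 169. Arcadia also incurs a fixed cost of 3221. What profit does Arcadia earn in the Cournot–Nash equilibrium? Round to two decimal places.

349.06

Arcadia's profit: π_A = (431 - Q)q_A - (179q_A). Setting ∂π_A/∂q_A = 0: 252 - 2q_A - (q_K + q_G) = 0.
Kestrel's first-order condition: 255 - 2q_K - (q_A + q_G) = 0.
Granite's first-order condition: 262 - 2q_G - (q_A + q_K) = 0.
Summing all 3 equations gives 769 − 4Q = 0, hence Q = 769/4.
Back-substituting: q_A = (252 − 769/4) = 239/4, q_K = (255 − 769/4) = 251/4, q_G = (262 − 769/4) = 279/4.
Price P = 431 - 769/4 = 955/4.
Arcadia's profit: (955/4 - 179)·(239/4) - 3221 = 349.0625.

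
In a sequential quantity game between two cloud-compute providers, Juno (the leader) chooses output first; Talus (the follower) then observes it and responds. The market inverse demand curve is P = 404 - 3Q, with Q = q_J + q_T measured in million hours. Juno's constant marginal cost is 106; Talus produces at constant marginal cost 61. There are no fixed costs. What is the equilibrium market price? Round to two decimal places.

169.25

Solve by backward induction. Given q_J, the follower Talus maximises π_T = (404 - 3q_J - 3q_T)q_T - 61q_T.
Setting the follower's marginal profit to zero, 343 - 3q_J - 6q_T = 0, i.e. q_T = (343 - 3q_J)/6.
The leader anticipates this reaction. Substituting into P = 404 - 3Q gives P = 465/2 - (3/2)q_J, so π_J = (465/2 - (3/2)q_J)q_J - 106q_J.
Leader FOC: 253/2 - 3q_J = 0, so q_J = 253/6.
Then q_T = (343 - 3·(253/6))/6 = 433/12.
Total output Q = 313/4, so price P = 404 - 3·(313/4) = 677/4.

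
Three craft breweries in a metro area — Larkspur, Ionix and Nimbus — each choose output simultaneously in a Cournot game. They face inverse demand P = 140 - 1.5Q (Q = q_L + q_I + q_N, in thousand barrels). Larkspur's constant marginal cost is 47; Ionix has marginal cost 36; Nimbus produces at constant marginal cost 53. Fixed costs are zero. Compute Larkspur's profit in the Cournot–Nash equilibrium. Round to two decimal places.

322.67

Larkspur's profit: π_L = (140 - 1.5Q)q_L - (47q_L). Setting ∂π_L/∂q_L = 0: 93 - 3q_L - (3/2)(q_I + q_N) = 0.
Ionix's profit: π_I = (140 - 1.5Q)q_I - (36q_I). Setting ∂π_I/∂q_I = 0: 104 - 3q_I - (3/2)(q_L + q_N) = 0.
Nimbus's first-order condition: 87 - 3q_N - (3/2)(q_L + q_I) = 0.
Adding the 3 first-order conditions: 284 − 6Q = 0, so Q = 142/3.
Back-substituting: q_L = (93 − 71)/(3/2) = 44/3, q_I = (104 − 71)/(3/2) = 22, q_N = (87 − 71)/(3/2) = 32/3.
Price P = 140 - (3/2)·(142/3) = 69.
Larkspur's profit: (69 - 47)·(44/3) = 968/3.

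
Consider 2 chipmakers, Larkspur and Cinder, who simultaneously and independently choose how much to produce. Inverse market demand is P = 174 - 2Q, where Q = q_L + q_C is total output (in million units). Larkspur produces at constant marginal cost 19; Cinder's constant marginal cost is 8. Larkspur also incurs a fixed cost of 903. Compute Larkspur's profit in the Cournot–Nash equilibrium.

249

Larkspur's profit: π_L = (174 - 2Q)q_L - (19q_L). Setting ∂π_L/∂q_L = 0: 155 - 4q_L - 2(q_C) = 0.
Cinder's profit: π_C = (174 - 2Q)q_C - (8q_C). Setting ∂π_C/∂q_C = 0: 166 - 4q_C - 2(q_L) = 0.
Rearranging gives the reaction functions q_L = (155 - 2q_C)/4 and q_C = (166 - 2q_L)/4.
Solving the pair: q_L = 24, q_C = 59/2.
Price P = 174 - 2·(107/2) = 67.
Larkspur's profit: (67 - 19)·24 - 903 = 249.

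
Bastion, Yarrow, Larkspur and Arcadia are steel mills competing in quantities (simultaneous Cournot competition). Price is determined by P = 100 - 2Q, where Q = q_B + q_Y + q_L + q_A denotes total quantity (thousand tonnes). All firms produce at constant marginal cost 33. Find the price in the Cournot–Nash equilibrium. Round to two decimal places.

46.40

Each firm earns π_i = (100 - 2Q)q_i - 33q_i.
Setting ∂π_i/∂q_i = 0 with rivals' quantities fixed: 67 - 4q_i - 2·Σ_{j≠i} q_j = 0.
By symmetry each firm produces the same amount; substituting Σ_{j≠i} q_j = 3q_i yields q_i = 67/10.
Total output Q = 134/5, so price P = 100 - 2·(134/5) = 232/5.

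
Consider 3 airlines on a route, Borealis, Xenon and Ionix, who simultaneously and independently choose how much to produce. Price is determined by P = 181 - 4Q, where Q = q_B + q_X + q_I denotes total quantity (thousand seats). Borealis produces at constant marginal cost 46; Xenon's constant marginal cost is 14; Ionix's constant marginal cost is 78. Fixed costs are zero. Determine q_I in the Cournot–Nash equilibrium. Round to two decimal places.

Borealis's profit: π_B = (181 - 4Q)q_B - (46q_B). Setting ∂π_B/∂q_B = 0: 135 - 8q_B - 4(q_X + q_I) = 0.
Xenon's first-order condition: 167 - 8q_X - 4(q_B + q_I) = 0.
Ionix's first-order condition: 103 - 8q_I - 4(q_B + q_X) = 0.
Adding the 3 first-order conditions: 405 − 16Q = 0, so Q = 405/16.
Back-substituting: q_B = (135 − 405/4)/4 = 135/16, q_X = (167 − 405/4)/4 = 263/16, q_I = (103 − 405/4)/4 = 7/16.

0.44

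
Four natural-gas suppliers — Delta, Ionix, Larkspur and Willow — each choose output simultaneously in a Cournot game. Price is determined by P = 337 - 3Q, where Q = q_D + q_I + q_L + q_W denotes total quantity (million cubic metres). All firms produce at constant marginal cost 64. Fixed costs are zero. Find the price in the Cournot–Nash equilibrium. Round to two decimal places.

Each firm earns π_i = (337 - 3Q)q_i - 64q_i.
First-order condition (treating rivals' output as given): 273 - 6q_i - 3·Σ_{j≠i} q_j = 0.
By symmetry each firm produces the same amount; substituting Σ_{j≠i} q_j = 3q_i yields q_i = 273/15 = 91/5.
Total output Q = 364/5, so price P = 337 - 3·(364/5) = 593/5.

118.60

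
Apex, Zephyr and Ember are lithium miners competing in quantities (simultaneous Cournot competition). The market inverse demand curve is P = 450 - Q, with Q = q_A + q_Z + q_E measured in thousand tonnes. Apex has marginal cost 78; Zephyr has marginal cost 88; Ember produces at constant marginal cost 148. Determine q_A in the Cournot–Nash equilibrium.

Apex's profit: π_A = (450 - Q)q_A - (78q_A). Setting ∂π_A/∂q_A = 0: 372 - 2q_A - (q_Z + q_E) = 0.
Zephyr's first-order condition: 362 - 2q_Z - (q_A + q_E) = 0.
Ember's profit: π_E = (450 - Q)q_E - (148q_E). Setting ∂π_E/∂q_E = 0: 302 - 2q_E - (q_A + q_Z) = 0.
Adding the 3 first-order conditions: 1036 − 4Q = 0, so Q = 259.
Back-substituting: q_A = (372 − 259) = 113, q_Z = (362 − 259) = 103, q_E = (302 − 259) = 43.

113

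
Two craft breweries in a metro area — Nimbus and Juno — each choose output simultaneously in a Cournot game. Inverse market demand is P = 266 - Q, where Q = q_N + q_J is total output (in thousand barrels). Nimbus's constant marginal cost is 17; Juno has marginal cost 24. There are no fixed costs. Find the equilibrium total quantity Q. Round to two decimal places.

163.67

Nimbus's profit: π_N = (266 - Q)q_N - (17q_N). Setting ∂π_N/∂q_N = 0: 249 - 2q_N - (q_J) = 0.
Juno's first-order condition: 242 - 2q_J - (q_N) = 0.
Rearranging gives the reaction functions q_N = (249 - q_J)/2 and q_J = (242 - q_N)/2.
Solving the pair: q_N = 256/3, q_J = 235/3.
Total output Q = 256/3 + 235/3 = 491/3.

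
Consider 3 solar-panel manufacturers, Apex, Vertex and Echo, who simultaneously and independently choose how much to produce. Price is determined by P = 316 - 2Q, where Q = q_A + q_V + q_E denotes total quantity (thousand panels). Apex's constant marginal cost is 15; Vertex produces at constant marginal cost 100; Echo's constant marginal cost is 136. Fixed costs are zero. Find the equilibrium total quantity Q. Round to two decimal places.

87.13

Apex's profit: π_A = (316 - 2Q)q_A - (15q_A). Setting ∂π_A/∂q_A = 0: 301 - 4q_A - 2(q_V + q_E) = 0.
Vertex's profit: π_V = (316 - 2Q)q_V - (100q_V). Setting ∂π_V/∂q_V = 0: 216 - 4q_V - 2(q_A + q_E) = 0.
Echo's profit: π_E = (316 - 2Q)q_E - (136q_E). Setting ∂π_E/∂q_E = 0: 180 - 4q_E - 2(q_A + q_V) = 0.
Summing all 3 equations gives 697 − 8Q = 0, hence Q = 697/8.
Back-substituting: q_A = (301 − 697/4)/2 = 507/8, q_V = (216 − 697/4)/2 = 167/8, q_E = (180 − 697/4)/2 = 23/8.
Total output Q = 507/8 + 167/8 + 23/8 = 697/8.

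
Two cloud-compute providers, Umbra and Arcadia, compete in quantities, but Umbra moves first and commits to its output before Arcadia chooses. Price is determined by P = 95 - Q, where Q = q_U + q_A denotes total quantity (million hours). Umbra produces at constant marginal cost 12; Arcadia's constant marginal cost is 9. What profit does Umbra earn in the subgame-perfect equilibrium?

The follower Arcadia best-responds to any q_U: π_A = (95 - Q)q_A - 9q_A.
Follower FOC: 86 - q_U - 2q_A = 0, so q_A(q_U) = (86 - q_U)/2.
Umbra substitutes q_A(q_U) into its own profit: π_U = q_U(95 - q_U - (86 - q_U)/2) - 12q_U = (52 - (1/2)q_U)q_U - 12q_U.
The leader's first-order condition 40 - q_U = 0 yields q_U = 40.
Then q_A = (86 - 40)/2 = 23.
Price P = 95 - 63 = 32.
Umbra's profit: (32 - 12)·40 = 800.

800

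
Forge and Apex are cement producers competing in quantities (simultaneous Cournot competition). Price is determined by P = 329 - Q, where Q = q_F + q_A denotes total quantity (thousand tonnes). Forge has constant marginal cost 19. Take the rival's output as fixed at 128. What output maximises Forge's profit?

91

With the rival's output fixed at 128, Forge's profit is π_F = (329 - 128 - q_F)q_F - (19q_F) = (201 - q_F)q_F - (19q_F).
∂π_F/∂q_F = 182 - 2q_F = 0, so q_F = 91.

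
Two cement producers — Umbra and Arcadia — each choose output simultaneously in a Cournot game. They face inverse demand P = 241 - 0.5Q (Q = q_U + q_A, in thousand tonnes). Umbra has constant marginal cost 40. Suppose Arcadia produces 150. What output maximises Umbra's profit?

With the rival's output fixed at 150, Umbra's profit is π_U = (241 - (1/2)·150 - (1/2)q_U)q_U - (40q_U) = (166 - (1/2)q_U)q_U - (40q_U).
∂π_U/∂q_U = 126 - q_U = 0, so q_U = 126.

126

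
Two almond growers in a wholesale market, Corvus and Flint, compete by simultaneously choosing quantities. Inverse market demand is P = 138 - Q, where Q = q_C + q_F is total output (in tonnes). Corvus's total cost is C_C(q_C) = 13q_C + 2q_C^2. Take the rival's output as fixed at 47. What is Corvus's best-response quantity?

With the rival's output fixed at 47, Corvus's profit is π_C = (138 - 47 - q_C)q_C - (13q_C + 2q_C²) = (91 - q_C)q_C - (13q_C + 2q_C²).
∂π_C/∂q_C = 78 - 6q_C = 0, so q_C = 13.

13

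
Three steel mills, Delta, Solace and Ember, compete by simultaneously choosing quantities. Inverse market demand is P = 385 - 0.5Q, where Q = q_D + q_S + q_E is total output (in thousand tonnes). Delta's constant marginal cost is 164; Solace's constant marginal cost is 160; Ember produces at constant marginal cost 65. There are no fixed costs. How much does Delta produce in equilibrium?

59

Delta's profit: π_D = (385 - 0.5Q)q_D - (164q_D). Setting ∂π_D/∂q_D = 0: 221 - q_D - (1/2)(q_S + q_E) = 0.
Solace's first-order condition: 225 - q_S - (1/2)(q_D + q_E) = 0.
Ember's first-order condition: 320 - q_E - (1/2)(q_D + q_S) = 0.
Adding the 3 first-order conditions: 766 − 2Q = 0, so Q = 383.
Back-substituting: q_D = (221 − 383/2)/(1/2) = 59, q_S = (225 − 383/2)/(1/2) = 67, q_E = (320 − 383/2)/(1/2) = 257.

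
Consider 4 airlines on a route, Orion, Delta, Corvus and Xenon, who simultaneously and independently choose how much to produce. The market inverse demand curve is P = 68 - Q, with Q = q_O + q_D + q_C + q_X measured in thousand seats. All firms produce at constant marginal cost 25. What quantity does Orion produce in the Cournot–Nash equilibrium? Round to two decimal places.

8.60

A representative firm's profit is π_i = q_i(68 - Q) - 25q_i.
Setting ∂π_i/∂q_i = 0 with rivals' quantities fixed: 43 - 2q_i - Σ_{j≠i} q_j = 0.
By symmetry each firm produces the same amount; substituting Σ_{j≠i} q_j = 3q_i yields q_i = 43/5.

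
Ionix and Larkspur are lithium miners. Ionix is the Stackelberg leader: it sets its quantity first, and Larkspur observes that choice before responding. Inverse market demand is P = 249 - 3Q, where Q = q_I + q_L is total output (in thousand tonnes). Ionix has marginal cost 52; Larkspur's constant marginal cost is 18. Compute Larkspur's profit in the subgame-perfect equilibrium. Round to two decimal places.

Solve by backward induction. Given q_I, the follower Larkspur maximises π_L = (249 - 3q_I - 3q_L)q_L - 18q_L.
Follower FOC: 231 - 3q_I - 6q_L = 0, so q_L(q_I) = (231 - 3q_I)/6.
The leader anticipates this reaction. Substituting into P = 249 - 3Q gives P = 267/2 - (3/2)q_I, so π_I = (267/2 - (3/2)q_I)q_I - 52q_I.
The leader's first-order condition 163/2 - 3q_I = 0 yields q_I = 163/6.
Then q_L = (231 - 3·(163/6))/6 = 299/12.
Price P = 249 - 3·(625/12) = 371/4.
Larkspur's profit: (371/4 - 18)·(299/12) = 1862.5208.

1862.52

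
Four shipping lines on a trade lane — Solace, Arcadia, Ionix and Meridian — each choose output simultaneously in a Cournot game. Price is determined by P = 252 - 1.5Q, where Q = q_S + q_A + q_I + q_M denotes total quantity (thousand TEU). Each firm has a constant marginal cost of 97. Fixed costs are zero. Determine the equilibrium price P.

Each firm earns π_i = (252 - 1.5Q)q_i - 97q_i.
Setting ∂π_i/∂q_i = 0 with rivals' quantities fixed: 155 - 3q_i - (3/2)·Σ_{j≠i} q_j = 0.
By symmetry each firm produces the same amount; substituting Σ_{j≠i} q_j = 3q_i yields q_i = 155/(15/2) = 62/3.
Total output Q = 248/3, so price P = 252 - (3/2)·(248/3) = 128.

128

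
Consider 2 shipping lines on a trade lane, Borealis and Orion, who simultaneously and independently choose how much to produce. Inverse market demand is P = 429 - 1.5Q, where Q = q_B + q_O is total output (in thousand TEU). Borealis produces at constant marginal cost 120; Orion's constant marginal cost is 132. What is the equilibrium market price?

227

Borealis's profit: π_B = (429 - 1.5Q)q_B - (120q_B). Setting ∂π_B/∂q_B = 0: 309 - 3q_B - (3/2)(q_O) = 0.
Orion's profit: π_O = (429 - 1.5Q)q_O - (132q_O). Setting ∂π_O/∂q_O = 0: 297 - 3q_O - (3/2)(q_B) = 0.
Best responses: q_B = (309 - (3/2)q_O)/3, q_O = (297 - (3/2)q_B)/3.
Substituting one into the other gives q_B = 214/3 and q_O = 190/3.
Total output Q = 404/3, so price P = 429 - (3/2)·(404/3) = 227.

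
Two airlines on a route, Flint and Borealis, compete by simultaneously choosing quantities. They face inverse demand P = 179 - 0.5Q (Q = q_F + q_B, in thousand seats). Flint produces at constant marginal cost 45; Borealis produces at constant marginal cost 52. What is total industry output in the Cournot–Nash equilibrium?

Flint's profit: π_F = (179 - 0.5Q)q_F - (45q_F). Setting ∂π_F/∂q_F = 0: 134 - q_F - (1/2)(q_B) = 0.
Borealis's profit: π_B = (179 - 0.5Q)q_B - (52q_B). Setting ∂π_B/∂q_B = 0: 127 - q_B - (1/2)(q_F) = 0.
Best responses: q_F = (134 - (1/2)q_B), q_B = (127 - (1/2)q_F).
Substituting one into the other gives q_F = 94 and q_B = 80.
Total output Q = 94 + 80 = 174.

174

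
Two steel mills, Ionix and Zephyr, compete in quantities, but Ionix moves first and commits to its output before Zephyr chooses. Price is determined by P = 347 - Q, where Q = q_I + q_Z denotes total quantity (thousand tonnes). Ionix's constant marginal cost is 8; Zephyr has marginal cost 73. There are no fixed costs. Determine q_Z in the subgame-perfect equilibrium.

The follower Zephyr best-responds to any q_I: π_Z = (347 - Q)q_Z - 73q_Z.
Follower FOC: 274 - q_I - 2q_Z = 0, so q_Z(q_I) = (274 - q_I)/2.
The leader anticipates this reaction. Substituting into P = 347 - Q gives P = 210 - (1/2)q_I, so π_I = (210 - (1/2)q_I)q_I - 8q_I.
The leader's first-order condition 202 - q_I = 0 yields q_I = 202.
Then q_Z = (274 - 202)/2 = 36.

36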